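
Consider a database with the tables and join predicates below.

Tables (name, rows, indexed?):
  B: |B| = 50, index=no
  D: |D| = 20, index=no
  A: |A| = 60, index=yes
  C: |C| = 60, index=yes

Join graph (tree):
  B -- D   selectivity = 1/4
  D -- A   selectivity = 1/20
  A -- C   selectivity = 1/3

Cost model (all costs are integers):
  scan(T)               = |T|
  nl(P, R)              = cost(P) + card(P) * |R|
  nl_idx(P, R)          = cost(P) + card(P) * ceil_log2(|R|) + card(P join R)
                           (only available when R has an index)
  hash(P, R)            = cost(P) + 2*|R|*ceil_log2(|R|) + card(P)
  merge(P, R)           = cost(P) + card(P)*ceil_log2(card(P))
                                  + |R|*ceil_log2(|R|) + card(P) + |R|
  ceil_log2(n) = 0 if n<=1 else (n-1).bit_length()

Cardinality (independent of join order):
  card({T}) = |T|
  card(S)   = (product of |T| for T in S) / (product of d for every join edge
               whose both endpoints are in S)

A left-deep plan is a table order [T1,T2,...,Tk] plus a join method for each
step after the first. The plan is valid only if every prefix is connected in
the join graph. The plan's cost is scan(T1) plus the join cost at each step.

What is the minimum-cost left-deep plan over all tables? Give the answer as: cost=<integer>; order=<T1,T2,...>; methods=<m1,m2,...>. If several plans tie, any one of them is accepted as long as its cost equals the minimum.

Selinger DP (subsets sized 1..n):
  {B}: scan cost=50, card=50
  {D}: scan cost=20, card=20
  {A}: scan cost=60, card=60
  {C}: scan cost=60, card=60
  {BD}: card=250; try (D,hash)→300, (B,merge)→490, (D,merge)→520, (B,hash)→640, (B,nl)→1020, (D,nl)→1050; best=300 via (D,hash)
  {AD}: card=60; try (A,nl_idx)→200, (D,hash)→320, (A,merge)→560, (D,merge)→600, (A,hash)→760, (A,nl)→1220 …(+1); best=200 via (A,nl_idx)
  {AC}: card=1200; try (C,hash)→840, (A,hash)→840, (C,merge)→900, (A,merge)→900, (C,nl_idx)→1620, (A,nl_idx)→1620 …(+2); best=840 via (C,hash)
  {ABD}: card=750; try (B,hash)→860, (B,merge)→970, (A,hash)→1270, (A,nl_idx)→2550, (A,merge)→2970, (B,nl)→3200 …(+1); best=860 via (B,hash)
  {ACD}: card=1200; try (C,hash)→980, (C,merge)→1040, (C,nl_idx)→1760, (D,hash)→2240, (C,nl)→3800, (D,merge)→15360 …(+1); best=980 via (C,hash)
  {ABCD}: card=15000; try (C,hash)→2330, (B,hash)→2780, (C,merge)→9530, (B,merge)→15730, (C,nl_idx)→20360, (C,nl)→45860 …(+1); best=2330 via (C,hash)

cost=2330; order=D,A,B,C; methods=nl_idx,hash,hash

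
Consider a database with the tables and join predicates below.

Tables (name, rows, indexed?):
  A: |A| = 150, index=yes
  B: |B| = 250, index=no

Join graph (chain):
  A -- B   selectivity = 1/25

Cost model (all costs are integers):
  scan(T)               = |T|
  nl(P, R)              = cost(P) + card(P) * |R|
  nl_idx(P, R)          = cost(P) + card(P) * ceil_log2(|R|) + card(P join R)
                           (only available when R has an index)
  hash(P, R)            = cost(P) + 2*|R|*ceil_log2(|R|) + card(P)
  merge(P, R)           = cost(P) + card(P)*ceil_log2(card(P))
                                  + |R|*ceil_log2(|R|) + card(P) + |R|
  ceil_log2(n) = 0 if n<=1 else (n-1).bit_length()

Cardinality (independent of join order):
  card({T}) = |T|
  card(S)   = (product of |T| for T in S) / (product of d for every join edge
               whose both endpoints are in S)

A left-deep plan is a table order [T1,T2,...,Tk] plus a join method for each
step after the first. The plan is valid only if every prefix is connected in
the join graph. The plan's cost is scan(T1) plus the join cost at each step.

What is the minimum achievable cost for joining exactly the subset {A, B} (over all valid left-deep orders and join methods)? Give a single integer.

Selinger DP over subsets of {A,B}:
  {A}: scan cost=150, card=150
  {B}: scan cost=250, card=250
  {AB}: card=1500; try (A,hash)→2900, (B,merge)→3750, (A,nl_idx)→3750, (A,merge)→3850, (B,hash)→4300, (B,nl)→37650 …(+1); best=2900 via (A,hash)

2900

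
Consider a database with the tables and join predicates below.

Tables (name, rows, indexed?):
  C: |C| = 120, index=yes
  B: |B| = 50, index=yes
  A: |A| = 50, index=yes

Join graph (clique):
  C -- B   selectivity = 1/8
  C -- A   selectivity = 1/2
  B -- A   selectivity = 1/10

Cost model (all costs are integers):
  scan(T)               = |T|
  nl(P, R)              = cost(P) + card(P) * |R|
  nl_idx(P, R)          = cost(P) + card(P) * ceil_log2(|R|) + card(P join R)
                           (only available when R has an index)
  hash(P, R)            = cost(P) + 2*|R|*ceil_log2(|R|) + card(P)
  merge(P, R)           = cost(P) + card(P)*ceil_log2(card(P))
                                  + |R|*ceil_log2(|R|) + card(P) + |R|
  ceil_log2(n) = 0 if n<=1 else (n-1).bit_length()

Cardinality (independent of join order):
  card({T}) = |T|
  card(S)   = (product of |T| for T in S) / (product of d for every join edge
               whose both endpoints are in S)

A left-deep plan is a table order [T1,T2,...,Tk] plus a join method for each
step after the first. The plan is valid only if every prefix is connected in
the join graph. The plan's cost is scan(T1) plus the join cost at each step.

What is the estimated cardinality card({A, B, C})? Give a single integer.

1875

Tables in S: A(50), B(50), C(120)
Edges inside S: C-B(d=8), C-A(d=2), B-A(d=10)
numerator = 50 * 50 * 120 = 300000
denominator = 8 * 2 * 10 = 160
card(S) = 300000 / 160 = 1875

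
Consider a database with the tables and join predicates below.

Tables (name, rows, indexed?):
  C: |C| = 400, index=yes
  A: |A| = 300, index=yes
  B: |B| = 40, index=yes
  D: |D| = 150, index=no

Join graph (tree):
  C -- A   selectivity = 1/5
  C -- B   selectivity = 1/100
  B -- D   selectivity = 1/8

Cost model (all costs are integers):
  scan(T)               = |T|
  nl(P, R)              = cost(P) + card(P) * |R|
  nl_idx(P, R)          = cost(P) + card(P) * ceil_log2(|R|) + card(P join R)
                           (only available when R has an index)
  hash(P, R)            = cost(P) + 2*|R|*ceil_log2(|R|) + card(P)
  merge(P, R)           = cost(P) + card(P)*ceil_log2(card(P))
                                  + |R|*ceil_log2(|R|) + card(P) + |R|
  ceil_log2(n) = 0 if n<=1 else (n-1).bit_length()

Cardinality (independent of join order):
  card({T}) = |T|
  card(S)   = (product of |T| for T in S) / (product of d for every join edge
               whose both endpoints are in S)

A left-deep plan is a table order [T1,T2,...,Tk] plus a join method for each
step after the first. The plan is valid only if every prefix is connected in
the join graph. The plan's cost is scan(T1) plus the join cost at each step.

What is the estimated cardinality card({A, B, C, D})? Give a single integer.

Tables in S: A(300), B(40), C(400), D(150)
Edges inside S: C-A(d=5), C-B(d=100), B-D(d=8)
numerator = 300 * 40 * 400 * 150 = 720000000
denominator = 5 * 100 * 8 = 4000
card(S) = 720000000 / 4000 = 180000

180000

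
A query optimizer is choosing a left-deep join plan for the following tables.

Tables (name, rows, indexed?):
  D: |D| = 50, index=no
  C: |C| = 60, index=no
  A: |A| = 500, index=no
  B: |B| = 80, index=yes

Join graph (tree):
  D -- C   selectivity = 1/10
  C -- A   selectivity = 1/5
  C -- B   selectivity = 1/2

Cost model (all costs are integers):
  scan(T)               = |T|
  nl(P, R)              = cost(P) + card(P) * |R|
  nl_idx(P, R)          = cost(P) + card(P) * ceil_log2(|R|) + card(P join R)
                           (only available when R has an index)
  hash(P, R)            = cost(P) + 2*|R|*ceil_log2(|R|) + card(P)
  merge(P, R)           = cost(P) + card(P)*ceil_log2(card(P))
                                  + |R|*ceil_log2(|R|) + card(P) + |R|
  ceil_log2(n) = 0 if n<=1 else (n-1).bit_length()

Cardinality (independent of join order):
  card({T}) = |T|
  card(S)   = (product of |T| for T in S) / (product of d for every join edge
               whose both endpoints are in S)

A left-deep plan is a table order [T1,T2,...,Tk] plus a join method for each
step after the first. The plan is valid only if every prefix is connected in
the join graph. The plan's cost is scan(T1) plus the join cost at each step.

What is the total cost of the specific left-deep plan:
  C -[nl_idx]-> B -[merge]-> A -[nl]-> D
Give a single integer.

step 1: scan C: cost=60, card=60
step 2: join B via nl_idx
    card(P join B) = 60*80/(2) = 2400
    cost = 60 + 60*7 + 2400 = 2880
step 3: join A via merge
    card(P join A) = 2400*500/(5) = 240000
    cost = 2880 + 2400*12 + 500*9 + 2400 + 500 = 39080
step 4: join D via nl
    card(P join D) = 240000*50/(10) = 1200000
    cost = 39080 + 240000*50 = 12039080

12039080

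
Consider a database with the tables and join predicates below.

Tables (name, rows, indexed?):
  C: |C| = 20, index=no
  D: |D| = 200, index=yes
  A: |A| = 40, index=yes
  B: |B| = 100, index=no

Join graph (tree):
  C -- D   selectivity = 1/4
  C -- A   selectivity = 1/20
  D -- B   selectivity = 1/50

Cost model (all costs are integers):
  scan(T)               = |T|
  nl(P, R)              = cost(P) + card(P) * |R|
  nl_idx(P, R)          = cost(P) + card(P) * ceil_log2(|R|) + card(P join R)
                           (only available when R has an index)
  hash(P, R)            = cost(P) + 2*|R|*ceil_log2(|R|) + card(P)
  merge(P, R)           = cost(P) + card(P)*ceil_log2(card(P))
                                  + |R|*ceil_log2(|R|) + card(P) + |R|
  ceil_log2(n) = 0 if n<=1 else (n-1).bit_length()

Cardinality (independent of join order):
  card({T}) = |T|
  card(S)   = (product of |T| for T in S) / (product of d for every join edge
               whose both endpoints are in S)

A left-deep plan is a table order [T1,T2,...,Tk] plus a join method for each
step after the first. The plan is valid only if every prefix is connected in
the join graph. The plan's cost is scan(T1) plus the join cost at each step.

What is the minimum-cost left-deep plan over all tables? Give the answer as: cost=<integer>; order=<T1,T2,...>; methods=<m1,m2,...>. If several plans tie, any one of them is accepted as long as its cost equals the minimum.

cost=4380; order=B,D,C,A; methods=nl_idx,hash,hash

Selinger DP (subsets sized 1..n):
  {C}: scan cost=20, card=20
  {D}: scan cost=200, card=200
  {A}: scan cost=40, card=40
  {B}: scan cost=100, card=100
  {CD}: card=1000; try (C,hash)→600, (D,nl_idx)→1180, (D,merge)→1940, (C,merge)→2120, (D,hash)→3240, (D,nl)→4020 …(+1); best=600 via (C,hash)
  {AC}: card=40; try (A,nl_idx)→180, (C,hash)→280, (A,merge)→420, (C,merge)→440, (A,hash)→520, (A,nl)→820 …(+1); best=180 via (A,nl_idx)
  {BD}: card=400; try (D,nl_idx)→1300, (B,hash)→1800, (D,merge)→2700, (B,merge)→2800, (D,hash)→3400, (D,nl)→20100 …(+1); best=1300 via (D,nl_idx)
  {ACD}: card=2000; try (A,hash)→2080, (D,merge)→2260, (D,nl_idx)→2500, (D,hash)→3420, (D,nl)→8180, (A,nl_idx)→8600 …(+2); best=2080 via (A,hash)
  {BCD}: card=2000; try (C,hash)→1900, (B,hash)→3000, (C,merge)→5420, (C,nl)→9300, (B,merge)→12400, (B,nl)→100600; best=1900 via (C,hash)
  {ABCD}: card=4000; try (A,hash)→4380, (B,hash)→5480, (A,nl_idx)→17900, (A,merge)→26180, (B,merge)→26880, (A,nl)→81900 …(+1); best=4380 via (A,hash)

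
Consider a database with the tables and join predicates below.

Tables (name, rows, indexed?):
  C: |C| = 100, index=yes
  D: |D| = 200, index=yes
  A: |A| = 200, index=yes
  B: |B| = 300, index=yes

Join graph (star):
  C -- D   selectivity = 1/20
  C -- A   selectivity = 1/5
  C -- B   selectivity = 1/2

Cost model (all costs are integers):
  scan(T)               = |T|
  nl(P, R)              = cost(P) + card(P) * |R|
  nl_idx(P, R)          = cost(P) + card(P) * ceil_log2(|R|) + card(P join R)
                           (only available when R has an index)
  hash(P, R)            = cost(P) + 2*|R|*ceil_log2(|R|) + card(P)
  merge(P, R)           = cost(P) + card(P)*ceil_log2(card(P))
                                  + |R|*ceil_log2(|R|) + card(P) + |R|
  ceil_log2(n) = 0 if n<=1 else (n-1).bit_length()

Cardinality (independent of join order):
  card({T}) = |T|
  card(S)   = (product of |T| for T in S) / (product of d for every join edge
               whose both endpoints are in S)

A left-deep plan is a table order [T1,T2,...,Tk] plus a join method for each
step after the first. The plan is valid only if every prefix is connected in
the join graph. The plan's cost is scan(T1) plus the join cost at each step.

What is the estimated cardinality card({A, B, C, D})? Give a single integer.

Tables in S: A(200), B(300), C(100), D(200)
Edges inside S: C-D(d=20), C-A(d=5), C-B(d=2)
numerator = 200 * 300 * 100 * 200 = 1200000000
denominator = 20 * 5 * 2 = 200
card(S) = 1200000000 / 200 = 6000000

6000000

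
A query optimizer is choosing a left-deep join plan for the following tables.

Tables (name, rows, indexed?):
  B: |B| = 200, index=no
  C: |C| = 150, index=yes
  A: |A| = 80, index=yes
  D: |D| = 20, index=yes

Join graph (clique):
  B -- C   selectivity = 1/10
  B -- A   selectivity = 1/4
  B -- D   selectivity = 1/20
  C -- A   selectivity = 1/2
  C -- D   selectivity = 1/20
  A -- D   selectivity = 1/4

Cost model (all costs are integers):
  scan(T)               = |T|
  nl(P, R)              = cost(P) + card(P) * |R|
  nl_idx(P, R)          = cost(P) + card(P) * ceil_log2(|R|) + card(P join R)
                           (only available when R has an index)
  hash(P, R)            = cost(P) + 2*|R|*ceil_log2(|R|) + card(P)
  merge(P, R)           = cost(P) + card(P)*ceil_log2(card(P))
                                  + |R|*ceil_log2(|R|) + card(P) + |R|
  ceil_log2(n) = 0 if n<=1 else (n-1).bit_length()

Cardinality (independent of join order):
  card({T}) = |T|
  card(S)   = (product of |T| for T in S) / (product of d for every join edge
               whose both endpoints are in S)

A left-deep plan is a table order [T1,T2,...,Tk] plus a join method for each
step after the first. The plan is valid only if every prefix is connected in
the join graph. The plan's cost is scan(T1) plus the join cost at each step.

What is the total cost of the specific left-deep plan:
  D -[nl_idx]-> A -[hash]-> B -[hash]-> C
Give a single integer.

step 1: scan D: cost=20, card=20
step 2: join A via nl_idx
    card(P join A) = 20*80/(4) = 400
    cost = 20 + 20*7 + 400 = 560
step 3: join B via hash
    card(P join B) = 400*200/(4*20) = 1000
    cost = 560 + 2*200*8 + 400 = 4160
step 4: join C via hash
    card(P join C) = 1000*150/(10*2*20) = 375
    cost = 4160 + 2*150*8 + 1000 = 7560

7560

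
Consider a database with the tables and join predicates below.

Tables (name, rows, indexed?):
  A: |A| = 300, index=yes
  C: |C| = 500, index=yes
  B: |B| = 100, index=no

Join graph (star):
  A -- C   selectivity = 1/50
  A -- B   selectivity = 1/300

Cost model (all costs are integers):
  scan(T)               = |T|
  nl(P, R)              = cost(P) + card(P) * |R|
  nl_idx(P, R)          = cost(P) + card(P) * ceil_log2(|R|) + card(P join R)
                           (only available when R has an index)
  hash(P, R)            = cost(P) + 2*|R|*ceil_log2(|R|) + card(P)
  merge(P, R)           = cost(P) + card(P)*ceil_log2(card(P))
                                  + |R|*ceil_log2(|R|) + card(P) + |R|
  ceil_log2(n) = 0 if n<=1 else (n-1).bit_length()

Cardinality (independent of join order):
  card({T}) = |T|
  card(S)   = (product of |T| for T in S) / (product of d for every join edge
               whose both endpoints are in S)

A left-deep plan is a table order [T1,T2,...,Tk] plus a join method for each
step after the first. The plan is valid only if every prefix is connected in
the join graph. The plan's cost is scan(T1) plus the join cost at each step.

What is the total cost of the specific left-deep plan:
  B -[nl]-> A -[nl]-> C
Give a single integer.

80100

step 1: scan B: cost=100, card=100
step 2: join A via nl
    card(P join A) = 100*300/(300) = 100
    cost = 100 + 100*300 = 30100
step 3: join C via nl
    card(P join C) = 100*500/(50) = 1000
    cost = 30100 + 100*500 = 80100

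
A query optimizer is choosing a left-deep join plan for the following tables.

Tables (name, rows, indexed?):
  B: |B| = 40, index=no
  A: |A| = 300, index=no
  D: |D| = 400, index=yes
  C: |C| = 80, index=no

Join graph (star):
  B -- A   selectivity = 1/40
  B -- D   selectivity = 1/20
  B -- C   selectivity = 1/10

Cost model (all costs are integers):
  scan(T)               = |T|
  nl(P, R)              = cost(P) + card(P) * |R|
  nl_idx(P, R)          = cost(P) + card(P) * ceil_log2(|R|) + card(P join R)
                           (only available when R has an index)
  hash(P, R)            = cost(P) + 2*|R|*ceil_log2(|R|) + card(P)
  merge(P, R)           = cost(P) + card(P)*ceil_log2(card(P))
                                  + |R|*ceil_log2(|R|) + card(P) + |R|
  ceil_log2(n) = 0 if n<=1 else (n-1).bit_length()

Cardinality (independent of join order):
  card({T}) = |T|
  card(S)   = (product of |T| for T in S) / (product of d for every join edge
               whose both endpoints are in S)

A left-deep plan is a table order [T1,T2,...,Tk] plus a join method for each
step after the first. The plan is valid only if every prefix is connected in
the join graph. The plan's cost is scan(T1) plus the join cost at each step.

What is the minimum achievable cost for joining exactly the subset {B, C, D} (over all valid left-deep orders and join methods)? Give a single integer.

3120

Selinger DP over subsets of {B,C,D}:
  {B}: scan cost=40, card=40
  {D}: scan cost=400, card=400
  {C}: scan cost=80, card=80
  {BD}: card=800; try (D,nl_idx)→1200, (B,hash)→1280, (D,merge)→4320, (B,merge)→4680, (D,hash)→7280, (D,nl)→16040 …(+1); best=1200 via (D,nl_idx)
  {BC}: card=320; try (B,hash)→640, (C,merge)→960, (B,merge)→1000, (C,hash)→1200, (C,nl)→3240, (B,nl)→3280; best=640 via (B,hash)
  {BCD}: card=6400; try (C,hash)→3120, (D,merge)→7840, (D,hash)→8160, (D,nl_idx)→9920, (C,merge)→10640, (C,nl)→65200 …(+1); best=3120 via (C,hash)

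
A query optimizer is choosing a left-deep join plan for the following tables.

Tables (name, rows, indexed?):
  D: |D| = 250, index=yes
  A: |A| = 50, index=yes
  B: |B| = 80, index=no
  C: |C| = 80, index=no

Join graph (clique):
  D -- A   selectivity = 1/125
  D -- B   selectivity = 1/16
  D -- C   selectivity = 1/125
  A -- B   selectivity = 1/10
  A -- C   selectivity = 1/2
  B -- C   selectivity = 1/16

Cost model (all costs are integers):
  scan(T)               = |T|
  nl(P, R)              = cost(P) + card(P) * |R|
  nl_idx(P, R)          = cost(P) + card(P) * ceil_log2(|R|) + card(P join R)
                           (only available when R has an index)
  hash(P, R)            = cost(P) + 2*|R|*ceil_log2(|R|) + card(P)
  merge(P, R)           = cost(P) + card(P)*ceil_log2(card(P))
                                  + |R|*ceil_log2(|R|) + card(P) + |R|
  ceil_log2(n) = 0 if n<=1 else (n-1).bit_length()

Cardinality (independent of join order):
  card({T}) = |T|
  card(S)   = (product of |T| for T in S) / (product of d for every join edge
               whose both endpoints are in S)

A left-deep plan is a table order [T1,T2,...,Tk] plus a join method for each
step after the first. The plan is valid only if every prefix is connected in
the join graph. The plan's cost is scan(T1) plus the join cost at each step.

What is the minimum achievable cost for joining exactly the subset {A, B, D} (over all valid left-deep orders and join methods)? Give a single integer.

Selinger DP over subsets of {A,B,D}:
  {D}: scan cost=250, card=250
  {A}: scan cost=50, card=50
  {B}: scan cost=80, card=80
  {AD}: card=100; try (D,nl_idx)→550, (A,hash)→1100, (A,nl_idx)→1850, (D,merge)→2650, (A,merge)→2850, (D,hash)→4100 …(+2); best=550 via (D,nl_idx)
  {BD}: card=1250; try (B,hash)→1620, (D,nl_idx)→1970, (D,merge)→2970, (B,merge)→3140, (D,hash)→4160, (D,nl)→20080 …(+1); best=1620 via (B,hash)
  {AB}: card=400; try (A,hash)→760, (A,nl_idx)→960, (B,merge)→1040, (A,merge)→1070, (B,hash)→1220, (B,nl)→4050 …(+1); best=760 via (A,hash)
  {ABD}: card=50; try (B,hash)→1770, (B,merge)→1990, (A,hash)→3470, (D,nl_idx)→4010, (D,hash)→5160, (D,merge)→7010 …(+5); best=1770 via (B,hash)

1770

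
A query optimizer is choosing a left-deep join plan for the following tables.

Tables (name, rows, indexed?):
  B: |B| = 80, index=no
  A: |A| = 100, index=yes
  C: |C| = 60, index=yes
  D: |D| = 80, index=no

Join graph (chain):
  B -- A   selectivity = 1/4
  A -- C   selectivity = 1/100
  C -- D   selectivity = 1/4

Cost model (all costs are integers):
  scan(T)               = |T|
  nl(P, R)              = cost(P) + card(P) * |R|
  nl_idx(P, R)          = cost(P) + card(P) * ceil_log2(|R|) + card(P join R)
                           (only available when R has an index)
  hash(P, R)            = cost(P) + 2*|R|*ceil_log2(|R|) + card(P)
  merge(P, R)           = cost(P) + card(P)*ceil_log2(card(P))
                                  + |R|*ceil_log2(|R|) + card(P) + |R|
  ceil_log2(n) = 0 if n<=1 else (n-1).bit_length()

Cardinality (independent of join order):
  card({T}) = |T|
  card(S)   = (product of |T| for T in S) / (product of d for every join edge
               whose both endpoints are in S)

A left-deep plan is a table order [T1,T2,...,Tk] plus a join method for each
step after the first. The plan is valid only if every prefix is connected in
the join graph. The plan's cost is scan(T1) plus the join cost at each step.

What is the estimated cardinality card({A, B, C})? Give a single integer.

Tables in S: A(100), B(80), C(60)
Edges inside S: B-A(d=4), A-C(d=100)
numerator = 100 * 80 * 60 = 480000
denominator = 4 * 100 = 400
card(S) = 480000 / 400 = 1200

1200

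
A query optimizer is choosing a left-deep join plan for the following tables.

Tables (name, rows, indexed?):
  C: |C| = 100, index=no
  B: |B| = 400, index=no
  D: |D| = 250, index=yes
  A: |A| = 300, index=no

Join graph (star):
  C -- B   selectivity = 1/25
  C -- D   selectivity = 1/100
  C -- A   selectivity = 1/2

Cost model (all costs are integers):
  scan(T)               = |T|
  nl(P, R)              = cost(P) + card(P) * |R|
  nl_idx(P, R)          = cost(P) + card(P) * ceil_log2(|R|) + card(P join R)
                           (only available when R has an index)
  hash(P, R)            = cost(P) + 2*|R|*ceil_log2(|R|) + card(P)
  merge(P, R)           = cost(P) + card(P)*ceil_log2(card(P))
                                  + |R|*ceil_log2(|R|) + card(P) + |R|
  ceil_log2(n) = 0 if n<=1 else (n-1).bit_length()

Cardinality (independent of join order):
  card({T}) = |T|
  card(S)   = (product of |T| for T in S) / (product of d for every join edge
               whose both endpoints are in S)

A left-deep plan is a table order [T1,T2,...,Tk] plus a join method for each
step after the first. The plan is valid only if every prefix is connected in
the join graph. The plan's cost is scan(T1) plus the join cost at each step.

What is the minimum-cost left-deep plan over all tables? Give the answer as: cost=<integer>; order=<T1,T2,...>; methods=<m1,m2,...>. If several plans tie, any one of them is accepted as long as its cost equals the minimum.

Selinger DP (subsets sized 1..n):
  {C}: scan cost=100, card=100
  {B}: scan cost=400, card=400
  {D}: scan cost=250, card=250
  {A}: scan cost=300, card=300
  {BC}: card=1600; try (C,hash)→2200, (B,merge)→4900, (C,merge)→5200, (B,hash)→7400, (B,nl)→40100, (C,nl)→40400; best=2200 via (C,hash)
  {CD}: card=250; try (D,nl_idx)→1150, (C,hash)→1900, (D,merge)→3150, (C,merge)→3300, (D,hash)→4200, (D,nl)→25100 …(+1); best=1150 via (D,nl_idx)
  {AC}: card=15000; try (C,hash)→2000, (A,merge)→3900, (C,merge)→4100, (A,hash)→5600, (A,nl)→30100, (C,nl)→30300; best=2000 via (C,hash)
  {BCD}: card=4000; try (B,merge)→7400, (D,hash)→7800, (B,hash)→8600, (D,nl_idx)→19000, (D,merge)→23650, (B,nl)→101150 …(+1); best=7400 via (B,merge)
  {ABC}: card=240000; try (A,hash)→9200, (B,hash)→24200, (A,merge)→24400, (B,merge)→231000, (A,nl)→482200, (B,nl)→6002000; best=9200 via (A,hash)
  {ACD}: card=37500; try (A,merge)→6400, (A,hash)→6800, (D,hash)→21000, (A,nl)→76150, (D,nl_idx)→159500, (D,merge)→229250 …(+1); best=6400 via (A,merge)
  {ABCD}: card=600000; try (A,hash)→16800, (B,hash)→51100, (A,merge)→62400, (D,hash)→253200, (B,merge)→647900, (A,nl)→1207400 …(+4); best=16800 via (A,hash)

cost=16800; order=C,D,B,A; methods=nl_idx,merge,hash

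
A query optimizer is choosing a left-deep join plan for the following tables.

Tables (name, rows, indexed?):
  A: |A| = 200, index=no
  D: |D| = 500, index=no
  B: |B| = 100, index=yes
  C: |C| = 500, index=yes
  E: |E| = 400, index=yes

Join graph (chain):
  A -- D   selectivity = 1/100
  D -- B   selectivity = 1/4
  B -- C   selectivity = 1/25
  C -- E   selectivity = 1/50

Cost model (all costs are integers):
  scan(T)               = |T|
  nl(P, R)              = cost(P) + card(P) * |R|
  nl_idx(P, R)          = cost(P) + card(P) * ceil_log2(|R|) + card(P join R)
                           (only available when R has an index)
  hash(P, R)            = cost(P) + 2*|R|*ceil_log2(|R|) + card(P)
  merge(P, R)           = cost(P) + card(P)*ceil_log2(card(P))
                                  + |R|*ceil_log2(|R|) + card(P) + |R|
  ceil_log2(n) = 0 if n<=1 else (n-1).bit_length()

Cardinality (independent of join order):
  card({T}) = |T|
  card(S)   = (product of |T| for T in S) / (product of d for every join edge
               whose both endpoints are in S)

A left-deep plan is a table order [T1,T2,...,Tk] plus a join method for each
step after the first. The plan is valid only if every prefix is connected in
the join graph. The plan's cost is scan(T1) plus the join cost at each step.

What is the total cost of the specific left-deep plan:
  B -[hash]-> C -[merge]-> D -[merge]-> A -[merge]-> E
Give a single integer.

step 1: scan B: cost=100, card=100
step 2: join C via hash
    card(P join C) = 100*500/(25) = 2000
    cost = 100 + 2*500*9 + 100 = 9200
step 3: join D via merge
    card(P join D) = 2000*500/(4) = 250000
    cost = 9200 + 2000*11 + 500*9 + 2000 + 500 = 38200
step 4: join A via merge
    card(P join A) = 250000*200/(100) = 500000
    cost = 38200 + 250000*18 + 200*8 + 250000 + 200 = 4790000
step 5: join E via merge
    card(P join E) = 500000*400/(50) = 4000000
    cost = 4790000 + 500000*19 + 400*9 + 500000 + 400 = 14794000

14794000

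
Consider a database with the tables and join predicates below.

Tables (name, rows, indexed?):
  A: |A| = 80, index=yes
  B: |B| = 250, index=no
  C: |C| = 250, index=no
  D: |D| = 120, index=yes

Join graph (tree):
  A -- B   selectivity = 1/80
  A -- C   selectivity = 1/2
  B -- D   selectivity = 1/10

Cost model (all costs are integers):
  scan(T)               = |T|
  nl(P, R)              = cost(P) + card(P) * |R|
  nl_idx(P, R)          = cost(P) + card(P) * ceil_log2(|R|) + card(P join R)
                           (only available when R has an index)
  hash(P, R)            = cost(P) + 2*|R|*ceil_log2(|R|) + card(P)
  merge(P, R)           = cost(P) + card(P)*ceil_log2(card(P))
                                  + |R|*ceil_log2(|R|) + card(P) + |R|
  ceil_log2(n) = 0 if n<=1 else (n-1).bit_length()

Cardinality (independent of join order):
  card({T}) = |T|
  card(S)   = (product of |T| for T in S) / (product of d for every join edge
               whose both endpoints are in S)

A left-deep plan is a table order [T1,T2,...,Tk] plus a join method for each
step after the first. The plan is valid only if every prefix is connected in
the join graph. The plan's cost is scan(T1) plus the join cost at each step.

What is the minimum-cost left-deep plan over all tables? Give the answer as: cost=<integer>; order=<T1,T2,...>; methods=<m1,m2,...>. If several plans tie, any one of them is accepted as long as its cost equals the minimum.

cost=10550; order=B,A,D,C; methods=hash,hash,hash

Selinger DP (subsets sized 1..n):
  {A}: scan cost=80, card=80
  {B}: scan cost=250, card=250
  {C}: scan cost=250, card=250
  {D}: scan cost=120, card=120
  {AB}: card=250; try (A,hash)→1620, (A,nl_idx)→2250, (B,merge)→2970, (A,merge)→3140, (B,hash)→4160, (B,nl)→20080 …(+1); best=1620 via (A,hash)
  {AC}: card=10000; try (A,hash)→1620, (C,merge)→2970, (A,merge)→3140, (C,hash)→4160, (A,nl_idx)→12000, (C,nl)→20080 …(+1); best=1620 via (A,hash)
  {BD}: card=3000; try (D,hash)→2180, (B,merge)→3330, (D,merge)→3460, (B,hash)→4240, (D,nl_idx)→5000, (B,nl)→30120 …(+1); best=2180 via (D,hash)
  {ABC}: card=31250; try (C,hash)→5870, (C,merge)→6120, (B,hash)→15620, (C,nl)→64120, (B,merge)→153870, (B,nl)→2501620; best=5870 via (C,hash)
  {ABD}: card=3000; try (D,hash)→3550, (D,merge)→4830, (A,hash)→6300, (D,nl_idx)→6370, (A,nl_idx)→26180, (D,nl)→31620 …(+2); best=3550 via (D,hash)
  {ABCD}: card=375000; try (C,hash)→10550, (D,hash)→38800, (C,merge)→44800, (D,merge)→506830, (D,nl_idx)→599620, (C,nl)→753550 …(+1); best=10550 via (C,hash)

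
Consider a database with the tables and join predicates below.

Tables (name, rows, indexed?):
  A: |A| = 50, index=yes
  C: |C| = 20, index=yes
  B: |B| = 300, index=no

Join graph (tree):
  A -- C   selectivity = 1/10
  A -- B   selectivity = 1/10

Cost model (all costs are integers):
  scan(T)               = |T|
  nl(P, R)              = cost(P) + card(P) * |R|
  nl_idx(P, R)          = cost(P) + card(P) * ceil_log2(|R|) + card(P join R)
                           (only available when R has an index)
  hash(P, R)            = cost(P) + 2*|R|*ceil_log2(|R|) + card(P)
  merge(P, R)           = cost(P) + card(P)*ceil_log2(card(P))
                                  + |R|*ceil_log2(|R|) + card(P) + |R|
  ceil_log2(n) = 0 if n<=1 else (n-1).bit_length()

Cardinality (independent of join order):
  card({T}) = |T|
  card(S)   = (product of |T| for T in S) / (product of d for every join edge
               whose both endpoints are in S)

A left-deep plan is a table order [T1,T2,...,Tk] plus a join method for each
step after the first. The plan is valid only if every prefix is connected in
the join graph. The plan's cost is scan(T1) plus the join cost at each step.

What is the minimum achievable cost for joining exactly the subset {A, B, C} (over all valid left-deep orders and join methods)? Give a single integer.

2900

Selinger DP over subsets of {A,B,C}:
  {A}: scan cost=50, card=50
  {C}: scan cost=20, card=20
  {B}: scan cost=300, card=300
  {AC}: card=100; try (A,nl_idx)→240, (C,hash)→300, (C,nl_idx)→400, (A,merge)→490, (C,merge)→520, (A,hash)→640 …(+2); best=240 via (A,nl_idx)
  {AB}: card=1500; try (A,hash)→1200, (B,merge)→3400, (A,nl_idx)→3600, (A,merge)→3650, (B,hash)→5500, (B,nl)→15050 …(+1); best=1200 via (A,hash)
  {ABC}: card=3000; try (C,hash)→2900, (B,merge)→4040, (B,hash)→5740, (C,nl_idx)→11700, (C,merge)→19320, (B,nl)→30240 …(+1); best=2900 via (C,hash)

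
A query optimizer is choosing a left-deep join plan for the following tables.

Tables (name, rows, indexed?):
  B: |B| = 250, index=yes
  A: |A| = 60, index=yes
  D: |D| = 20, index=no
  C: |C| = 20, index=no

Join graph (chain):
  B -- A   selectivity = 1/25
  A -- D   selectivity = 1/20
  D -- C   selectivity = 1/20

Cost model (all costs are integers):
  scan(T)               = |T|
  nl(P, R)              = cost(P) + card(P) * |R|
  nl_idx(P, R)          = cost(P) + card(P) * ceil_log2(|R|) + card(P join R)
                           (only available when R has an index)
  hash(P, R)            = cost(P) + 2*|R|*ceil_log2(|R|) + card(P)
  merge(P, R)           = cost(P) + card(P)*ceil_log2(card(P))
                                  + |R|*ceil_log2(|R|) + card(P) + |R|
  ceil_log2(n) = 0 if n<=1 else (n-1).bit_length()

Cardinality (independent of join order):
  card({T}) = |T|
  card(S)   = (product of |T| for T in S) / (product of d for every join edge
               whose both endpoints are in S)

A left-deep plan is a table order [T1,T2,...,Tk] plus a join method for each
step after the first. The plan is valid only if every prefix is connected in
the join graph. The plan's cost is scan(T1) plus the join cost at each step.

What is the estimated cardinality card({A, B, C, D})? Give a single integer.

600

Tables in S: A(60), B(250), C(20), D(20)
Edges inside S: B-A(d=25), A-D(d=20), D-C(d=20)
numerator = 60 * 250 * 20 * 20 = 6000000
denominator = 25 * 20 * 20 = 10000
card(S) = 6000000 / 10000 = 600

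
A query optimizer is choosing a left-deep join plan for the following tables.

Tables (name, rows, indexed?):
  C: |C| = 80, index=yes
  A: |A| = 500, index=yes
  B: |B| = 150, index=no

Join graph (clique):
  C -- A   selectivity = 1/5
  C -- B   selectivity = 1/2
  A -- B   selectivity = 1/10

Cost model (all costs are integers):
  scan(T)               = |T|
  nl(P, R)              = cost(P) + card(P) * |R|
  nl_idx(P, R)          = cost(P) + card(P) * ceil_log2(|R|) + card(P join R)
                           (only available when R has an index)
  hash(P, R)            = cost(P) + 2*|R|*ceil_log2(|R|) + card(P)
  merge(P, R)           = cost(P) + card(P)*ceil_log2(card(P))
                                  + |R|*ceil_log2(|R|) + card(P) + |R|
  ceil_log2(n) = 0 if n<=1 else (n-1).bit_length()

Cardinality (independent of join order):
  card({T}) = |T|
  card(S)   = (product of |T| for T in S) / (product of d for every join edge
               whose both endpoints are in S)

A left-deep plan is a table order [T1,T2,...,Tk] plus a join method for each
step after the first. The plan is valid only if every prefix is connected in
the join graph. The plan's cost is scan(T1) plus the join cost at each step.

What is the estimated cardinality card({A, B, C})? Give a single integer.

Tables in S: A(500), B(150), C(80)
Edges inside S: C-A(d=5), C-B(d=2), A-B(d=10)
numerator = 500 * 150 * 80 = 6000000
denominator = 5 * 2 * 10 = 100
card(S) = 6000000 / 100 = 60000

60000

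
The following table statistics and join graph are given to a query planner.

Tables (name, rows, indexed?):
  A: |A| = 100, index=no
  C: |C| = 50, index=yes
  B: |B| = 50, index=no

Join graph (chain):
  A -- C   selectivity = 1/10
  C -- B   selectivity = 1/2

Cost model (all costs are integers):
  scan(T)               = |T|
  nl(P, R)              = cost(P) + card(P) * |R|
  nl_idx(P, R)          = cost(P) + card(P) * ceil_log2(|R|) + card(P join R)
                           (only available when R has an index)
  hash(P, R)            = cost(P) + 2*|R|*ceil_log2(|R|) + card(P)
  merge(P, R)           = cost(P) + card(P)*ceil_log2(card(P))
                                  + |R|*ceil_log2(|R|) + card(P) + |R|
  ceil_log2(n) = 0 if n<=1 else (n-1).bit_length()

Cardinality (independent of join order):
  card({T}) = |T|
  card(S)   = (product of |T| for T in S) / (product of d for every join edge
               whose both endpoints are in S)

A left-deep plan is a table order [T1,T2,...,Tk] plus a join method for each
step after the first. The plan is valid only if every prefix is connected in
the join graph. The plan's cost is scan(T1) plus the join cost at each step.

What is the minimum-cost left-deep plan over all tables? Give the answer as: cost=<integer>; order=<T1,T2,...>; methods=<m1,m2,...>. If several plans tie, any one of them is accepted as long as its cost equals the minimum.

cost=1900; order=A,C,B; methods=hash,hash

Selinger DP (subsets sized 1..n):
  {A}: scan cost=100, card=100
  {C}: scan cost=50, card=50
  {B}: scan cost=50, card=50
  {AC}: card=500; try (C,hash)→800, (C,nl_idx)→1200, (A,merge)→1200, (C,merge)→1250, (A,hash)→1500, (A,nl)→5050 …(+1); best=800 via (C,hash)
  {BC}: card=1250; try (C,hash)→700, (B,hash)→700, (C,merge)→750, (B,merge)→750, (C,nl_idx)→1600, (C,nl)→2550 …(+1); best=700 via (C,hash)
  {ABC}: card=12500; try (B,hash)→1900, (A,hash)→3350, (B,merge)→6150, (A,merge)→16500, (B,nl)→25800, (A,nl)→125700; best=1900 via (B,hash)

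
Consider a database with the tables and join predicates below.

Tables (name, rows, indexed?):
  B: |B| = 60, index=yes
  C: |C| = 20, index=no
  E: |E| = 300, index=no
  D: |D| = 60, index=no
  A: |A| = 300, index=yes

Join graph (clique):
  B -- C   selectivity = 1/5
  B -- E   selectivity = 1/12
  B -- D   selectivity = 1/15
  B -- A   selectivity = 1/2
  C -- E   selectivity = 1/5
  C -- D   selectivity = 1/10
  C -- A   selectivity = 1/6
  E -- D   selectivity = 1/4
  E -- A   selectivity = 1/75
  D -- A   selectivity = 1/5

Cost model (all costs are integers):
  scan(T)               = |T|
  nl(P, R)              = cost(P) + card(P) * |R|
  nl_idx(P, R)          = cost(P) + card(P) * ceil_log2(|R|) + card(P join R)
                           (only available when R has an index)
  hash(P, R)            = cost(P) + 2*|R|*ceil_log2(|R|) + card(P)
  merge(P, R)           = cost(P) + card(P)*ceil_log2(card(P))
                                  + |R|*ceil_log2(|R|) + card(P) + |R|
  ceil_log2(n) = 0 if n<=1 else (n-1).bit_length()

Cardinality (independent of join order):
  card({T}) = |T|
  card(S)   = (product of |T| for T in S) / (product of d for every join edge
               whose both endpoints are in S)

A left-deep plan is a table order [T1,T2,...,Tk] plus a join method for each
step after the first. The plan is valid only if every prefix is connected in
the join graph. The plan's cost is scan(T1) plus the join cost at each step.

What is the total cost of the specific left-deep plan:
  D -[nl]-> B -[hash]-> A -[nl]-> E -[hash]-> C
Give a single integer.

step 1: scan D: cost=60, card=60
step 2: join B via nl
    card(P join B) = 60*60/(15) = 240
    cost = 60 + 60*60 = 3660
step 3: join A via hash
    card(P join A) = 240*300/(2*5) = 7200
    cost = 3660 + 2*300*9 + 240 = 9300
step 4: join E via nl
    card(P join E) = 7200*300/(12*4*75) = 600
    cost = 9300 + 7200*300 = 2169300
step 5: join C via hash
    card(P join C) = 600*20/(5*5*10*6) = 8
    cost = 2169300 + 2*20*5 + 600 = 2170100

2170100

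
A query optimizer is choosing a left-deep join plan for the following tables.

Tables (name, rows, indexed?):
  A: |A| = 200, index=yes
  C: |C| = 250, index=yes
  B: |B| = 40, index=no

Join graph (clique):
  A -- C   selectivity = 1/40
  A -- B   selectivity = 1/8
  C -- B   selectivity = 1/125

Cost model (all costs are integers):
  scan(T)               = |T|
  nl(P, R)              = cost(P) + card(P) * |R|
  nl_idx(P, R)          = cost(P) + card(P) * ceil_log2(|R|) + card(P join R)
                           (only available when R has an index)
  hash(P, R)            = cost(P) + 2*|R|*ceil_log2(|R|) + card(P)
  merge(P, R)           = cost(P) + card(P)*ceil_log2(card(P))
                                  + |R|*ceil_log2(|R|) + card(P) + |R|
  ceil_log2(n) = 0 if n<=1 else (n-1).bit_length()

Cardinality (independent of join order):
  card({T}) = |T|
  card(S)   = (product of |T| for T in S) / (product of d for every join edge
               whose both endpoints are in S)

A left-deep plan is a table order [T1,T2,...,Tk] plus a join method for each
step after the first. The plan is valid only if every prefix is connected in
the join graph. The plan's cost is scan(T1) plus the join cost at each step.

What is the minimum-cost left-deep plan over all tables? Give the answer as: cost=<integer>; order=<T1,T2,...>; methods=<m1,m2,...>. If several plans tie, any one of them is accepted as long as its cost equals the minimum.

cost=1130; order=B,C,A; methods=nl_idx,nl_idx

Selinger DP (subsets sized 1..n):
  {A}: scan cost=200, card=200
  {C}: scan cost=250, card=250
  {B}: scan cost=40, card=40
  {AC}: card=1250; try (C,nl_idx)→3050, (A,nl_idx)→3500, (A,hash)→3700, (C,merge)→4250, (A,merge)→4300, (C,hash)→4400 …(+2); best=3050 via (C,nl_idx)
  {AB}: card=1000; try (B,hash)→880, (A,nl_idx)→1360, (A,merge)→2120, (B,merge)→2280, (A,hash)→3280, (A,nl)→8040 …(+1); best=880 via (B,hash)
  {BC}: card=80; try (C,nl_idx)→440, (B,hash)→980, (C,merge)→2570, (B,merge)→2780, (C,hash)→4080, (C,nl)→10040 …(+1); best=440 via (C,nl_idx)
  {ABC}: card=50; try (A,nl_idx)→1130, (A,merge)→2880, (A,hash)→3720, (B,hash)→4780, (C,hash)→5880, (C,nl_idx)→8930 …(+5); best=1130 via (A,nl_idx)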